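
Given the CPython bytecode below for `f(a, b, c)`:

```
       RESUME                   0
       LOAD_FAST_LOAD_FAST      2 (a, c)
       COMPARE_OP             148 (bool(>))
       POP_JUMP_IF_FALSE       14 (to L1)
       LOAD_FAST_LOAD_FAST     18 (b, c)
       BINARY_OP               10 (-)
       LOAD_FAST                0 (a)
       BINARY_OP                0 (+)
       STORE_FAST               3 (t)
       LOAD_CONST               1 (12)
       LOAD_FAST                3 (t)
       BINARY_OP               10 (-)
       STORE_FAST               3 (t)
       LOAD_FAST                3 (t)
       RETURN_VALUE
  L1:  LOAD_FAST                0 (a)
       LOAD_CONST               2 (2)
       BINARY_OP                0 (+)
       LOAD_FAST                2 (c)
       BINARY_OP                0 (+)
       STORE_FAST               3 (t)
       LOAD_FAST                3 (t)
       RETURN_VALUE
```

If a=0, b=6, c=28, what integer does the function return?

30

LOAD_FAST_LOAD_FAST a,c → push 0,28. Stack: [0, 28]
COMPARE_OP bool(>) → 0 vs 28 = False. Stack: [False]
POP_JUMP_IF_FALSE → pop False; jump. Stack: []
LOAD_FAST a → push 0. Stack: [0]
LOAD_CONST → push 2. Stack: [0, 2]
BINARY_OP + → 0 + 2 = 2. Stack: [2]
LOAD_FAST c → push 28. Stack: [2, 28]
BINARY_OP + → 2 + 28 = 30. Stack: [30]
STORE_FAST t → t=30. Stack: []
LOAD_FAST t → push 30. Stack: [30]
RETURN_VALUE → return 30.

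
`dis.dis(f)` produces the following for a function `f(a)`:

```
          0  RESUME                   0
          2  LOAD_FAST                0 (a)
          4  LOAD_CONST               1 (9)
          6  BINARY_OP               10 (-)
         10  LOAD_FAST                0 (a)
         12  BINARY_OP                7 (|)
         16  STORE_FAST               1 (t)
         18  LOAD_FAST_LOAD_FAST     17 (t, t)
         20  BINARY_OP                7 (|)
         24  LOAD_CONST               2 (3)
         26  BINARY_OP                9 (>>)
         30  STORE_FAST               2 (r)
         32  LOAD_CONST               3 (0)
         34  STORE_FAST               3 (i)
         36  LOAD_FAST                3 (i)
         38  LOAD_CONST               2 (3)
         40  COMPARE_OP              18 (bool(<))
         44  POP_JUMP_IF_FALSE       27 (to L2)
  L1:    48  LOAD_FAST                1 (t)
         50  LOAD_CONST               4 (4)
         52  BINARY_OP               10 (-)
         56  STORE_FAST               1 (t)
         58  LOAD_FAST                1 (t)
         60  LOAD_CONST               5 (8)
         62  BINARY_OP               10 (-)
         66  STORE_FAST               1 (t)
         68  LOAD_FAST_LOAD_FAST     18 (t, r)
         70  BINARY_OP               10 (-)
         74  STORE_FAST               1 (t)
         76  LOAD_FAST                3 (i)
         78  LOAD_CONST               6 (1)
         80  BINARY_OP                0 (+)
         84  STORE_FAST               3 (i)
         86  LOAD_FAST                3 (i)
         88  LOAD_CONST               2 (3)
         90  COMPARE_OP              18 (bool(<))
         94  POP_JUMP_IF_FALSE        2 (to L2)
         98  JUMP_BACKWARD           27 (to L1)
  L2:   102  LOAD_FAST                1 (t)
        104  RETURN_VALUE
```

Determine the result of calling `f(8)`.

-34

LOAD_FAST a → push 8
LOAD_CONST → push 9
BINARY_OP - → 8 - 9 = -1
LOAD_FAST a → push 8
BINARY_OP | → -1 | 8 = -1
STORE_FAST t → t=-1
LOAD_FAST_LOAD_FAST t,t → push -1,-1
BINARY_OP | → -1 | -1 = -1
LOAD_CONST → push 3
BINARY_OP >> → -1 >> 3 = -1
STORE_FAST r → r=-1
LOAD_CONST → push 0
STORE_FAST i → i=0
LOAD_FAST i → push 0
LOAD_CONST → push 3
COMPARE_OP bool(<) → 0 vs 3 = True
POP_JUMP_IF_FALSE → pop True; no jump
LOAD_FAST t → push -1
LOAD_CONST → push 4
BINARY_OP - → -1 - 4 = -5
STORE_FAST t → t=-5
LOAD_FAST t → push -5
LOAD_CONST → push 8
BINARY_OP - → -5 - 8 = -13
STORE_FAST t → t=-13
LOAD_FAST_LOAD_FAST t,r → push -13,-1
BINARY_OP - → -13 - -1 = -12
STORE_FAST t → t=-12
LOAD_FAST i → push 0
LOAD_CONST → push 1
BINARY_OP + → 0 + 1 = 1
STORE_FAST i → i=1
LOAD_FAST i → push 1
LOAD_CONST → push 3
COMPARE_OP bool(<) → 1 vs 3 = True
POP_JUMP_IF_FALSE → pop True; no jump
LOAD_FAST t → push -12
LOAD_CONST → push 4
BINARY_OP - → -12 - 4 = -16
STORE_FAST t → t=-16
LOAD_FAST t → push -16
LOAD_CONST → push 8
BINARY_OP - → -16 - 8 = -24
STORE_FAST t → t=-24
LOAD_FAST_LOAD_FAST t,r → push -24,-1
BINARY_OP - → -24 - -1 = -23
STORE_FAST t → t=-23
LOAD_FAST i → push 1
LOAD_CONST → push 1
BINARY_OP + → 1 + 1 = 2
STORE_FAST i → i=2
LOAD_FAST i → push 2
LOAD_CONST → push 3
COMPARE_OP bool(<) → 2 vs 3 = True
POP_JUMP_IF_FALSE → pop True; no jump
LOAD_FAST t → push -23
LOAD_CONST → push 4
BINARY_OP - → -23 - 4 = -27
STORE_FAST t → t=-27
LOAD_FAST t → push -27
LOAD_CONST → push 8
BINARY_OP - → -27 - 8 = -35
STORE_FAST t → t=-35
LOAD_FAST_LOAD_FAST t,r → push -35,-1
BINARY_OP - → -35 - -1 = -34
STORE_FAST t → t=-34
LOAD_FAST i → push 2
LOAD_CONST → push 1
BINARY_OP + → 2 + 1 = 3
STORE_FAST i → i=3
LOAD_FAST i → push 3
LOAD_CONST → push 3
COMPARE_OP bool(<) → 3 vs 3 = False
POP_JUMP_IF_FALSE → pop False; jump
LOAD_FAST t → push -34
RETURN_VALUE → return -34.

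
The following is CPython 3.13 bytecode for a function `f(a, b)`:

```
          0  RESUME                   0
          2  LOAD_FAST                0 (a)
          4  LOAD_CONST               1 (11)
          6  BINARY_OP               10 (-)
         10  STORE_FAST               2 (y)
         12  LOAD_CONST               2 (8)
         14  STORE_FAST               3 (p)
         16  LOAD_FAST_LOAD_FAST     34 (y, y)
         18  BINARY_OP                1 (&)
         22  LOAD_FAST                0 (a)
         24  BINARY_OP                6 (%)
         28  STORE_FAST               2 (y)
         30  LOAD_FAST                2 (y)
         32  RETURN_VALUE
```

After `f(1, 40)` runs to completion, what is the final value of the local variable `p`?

LOAD_FAST a → push 1. Stack: [1]
LOAD_CONST → push 11. Stack: [1, 11]
BINARY_OP - → 1 - 11 = -10. Stack: [-10]
STORE_FAST y → y=-10. Stack: []
LOAD_CONST → push 8. Stack: [8]
STORE_FAST p → p=8. Stack: []
LOAD_FAST_LOAD_FAST y,y → push -10,-10. Stack: [-10, -10]
BINARY_OP & → -10 & -10 = -10. Stack: [-10]
LOAD_FAST a → push 1. Stack: [-10, 1]
BINARY_OP % → -10 % 1 = 0. Stack: [0]
STORE_FAST y → y=0. Stack: []
LOAD_FAST y → push 0. Stack: [0]
RETURN_VALUE → return 0.

8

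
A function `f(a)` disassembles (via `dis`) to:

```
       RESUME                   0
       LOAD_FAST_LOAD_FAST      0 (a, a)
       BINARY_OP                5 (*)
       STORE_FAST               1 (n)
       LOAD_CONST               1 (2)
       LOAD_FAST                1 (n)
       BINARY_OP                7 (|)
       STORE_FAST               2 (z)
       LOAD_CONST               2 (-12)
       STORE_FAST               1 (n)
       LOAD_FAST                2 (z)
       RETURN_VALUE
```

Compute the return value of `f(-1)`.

3

LOAD_FAST_LOAD_FAST a,a → push -1,-1. Stack: [-1, -1]
BINARY_OP * → -1 * -1 = 1. Stack: [1]
STORE_FAST n → n=1. Stack: []
LOAD_CONST → push 2. Stack: [2]
LOAD_FAST n → push 1. Stack: [2, 1]
BINARY_OP | → 2 | 1 = 3. Stack: [3]
STORE_FAST z → z=3. Stack: []
LOAD_CONST → push -12. Stack: [-12]
STORE_FAST n → n=-12. Stack: []
LOAD_FAST z → push 3. Stack: [3]
RETURN_VALUE → return 3.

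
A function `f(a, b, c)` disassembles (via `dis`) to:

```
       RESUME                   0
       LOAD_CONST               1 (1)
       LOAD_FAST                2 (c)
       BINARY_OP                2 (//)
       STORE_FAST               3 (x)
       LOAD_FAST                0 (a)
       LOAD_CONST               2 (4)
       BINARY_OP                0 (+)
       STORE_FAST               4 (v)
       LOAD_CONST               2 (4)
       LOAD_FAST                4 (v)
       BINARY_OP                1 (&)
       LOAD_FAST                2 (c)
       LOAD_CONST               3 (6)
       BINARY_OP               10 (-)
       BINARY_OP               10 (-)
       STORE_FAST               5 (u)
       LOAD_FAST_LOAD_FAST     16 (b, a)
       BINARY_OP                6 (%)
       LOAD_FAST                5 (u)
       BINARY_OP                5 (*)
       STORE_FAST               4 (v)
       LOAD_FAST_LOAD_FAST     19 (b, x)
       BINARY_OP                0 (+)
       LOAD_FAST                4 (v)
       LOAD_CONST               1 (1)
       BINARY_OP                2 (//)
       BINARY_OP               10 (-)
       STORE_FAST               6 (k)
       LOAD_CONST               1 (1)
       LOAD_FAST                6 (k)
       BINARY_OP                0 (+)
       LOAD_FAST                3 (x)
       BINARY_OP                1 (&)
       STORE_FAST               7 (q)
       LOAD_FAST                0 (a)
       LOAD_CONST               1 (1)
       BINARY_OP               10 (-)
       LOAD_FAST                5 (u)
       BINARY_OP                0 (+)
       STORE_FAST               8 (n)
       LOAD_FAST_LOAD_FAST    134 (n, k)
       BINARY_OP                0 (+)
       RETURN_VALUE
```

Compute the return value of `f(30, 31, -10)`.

59

LOAD_CONST → push 1. Stack: [1]
LOAD_FAST c → push -10. Stack: [1, -10]
BINARY_OP // → 1 // -10 = -1. Stack: [-1]
STORE_FAST x → x=-1. Stack: []
LOAD_FAST a → push 30. Stack: [30]
LOAD_CONST → push 4. Stack: [30, 4]
BINARY_OP + → 30 + 4 = 34. Stack: [34]
STORE_FAST v → v=34. Stack: []
LOAD_CONST → push 4. Stack: [4]
LOAD_FAST v → push 34. Stack: [4, 34]
BINARY_OP & → 4 & 34 = 0. Stack: [0]
LOAD_FAST c → push -10. Stack: [0, -10]
LOAD_CONST → push 6. Stack: [0, -10, 6]
BINARY_OP - → -10 - 6 = -16. Stack: [0, -16]
BINARY_OP - → 0 - -16 = 16. Stack: [16]
STORE_FAST u → u=16. Stack: []
LOAD_FAST_LOAD_FAST b,a → push 31,30. Stack: [31, 30]
BINARY_OP % → 31 % 30 = 1. Stack: [1]
LOAD_FAST u → push 16. Stack: [1, 16]
BINARY_OP * → 1 * 16 = 16. Stack: [16]
STORE_FAST v → v=16. Stack: []
LOAD_FAST_LOAD_FAST b,x → push 31,-1. Stack: [31, -1]
BINARY_OP + → 31 + -1 = 30. Stack: [30]
LOAD_FAST v → push 16. Stack: [30, 16]
LOAD_CONST → push 1. Stack: [30, 16, 1]
BINARY_OP // → 16 // 1 = 16. Stack: [30, 16]
BINARY_OP - → 30 - 16 = 14. Stack: [14]
STORE_FAST k → k=14. Stack: []
LOAD_CONST → push 1. Stack: [1]
LOAD_FAST k → push 14. Stack: [1, 14]
BINARY_OP + → 1 + 14 = 15. Stack: [15]
LOAD_FAST x → push -1. Stack: [15, -1]
BINARY_OP & → 15 & -1 = 15. Stack: [15]
STORE_FAST q → q=15. Stack: []
LOAD_FAST a → push 30. Stack: [30]
LOAD_CONST → push 1. Stack: [30, 1]
BINARY_OP - → 30 - 1 = 29. Stack: [29]
LOAD_FAST u → push 16. Stack: [29, 16]
BINARY_OP + → 29 + 16 = 45. Stack: [45]
STORE_FAST n → n=45. Stack: []
LOAD_FAST_LOAD_FAST n,k → push 45,14. Stack: [45, 14]
BINARY_OP + → 45 + 14 = 59. Stack: [59]
RETURN_VALUE → return 59.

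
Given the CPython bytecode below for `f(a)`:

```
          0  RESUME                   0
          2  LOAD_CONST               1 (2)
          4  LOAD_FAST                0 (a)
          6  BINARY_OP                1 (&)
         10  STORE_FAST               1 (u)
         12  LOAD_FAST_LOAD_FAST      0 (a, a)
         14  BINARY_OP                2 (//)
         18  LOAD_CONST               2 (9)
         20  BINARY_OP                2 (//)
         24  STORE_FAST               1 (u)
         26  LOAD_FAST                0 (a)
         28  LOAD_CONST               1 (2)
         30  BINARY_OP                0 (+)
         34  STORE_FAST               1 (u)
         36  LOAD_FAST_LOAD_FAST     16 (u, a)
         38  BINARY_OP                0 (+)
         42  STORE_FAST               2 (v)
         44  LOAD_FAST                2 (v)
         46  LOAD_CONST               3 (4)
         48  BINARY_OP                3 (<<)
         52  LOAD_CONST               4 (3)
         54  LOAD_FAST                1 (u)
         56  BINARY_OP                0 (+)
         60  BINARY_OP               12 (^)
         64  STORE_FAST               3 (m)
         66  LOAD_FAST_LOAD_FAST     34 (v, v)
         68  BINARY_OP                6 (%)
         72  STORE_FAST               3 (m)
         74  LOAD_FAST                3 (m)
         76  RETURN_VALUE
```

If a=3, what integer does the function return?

LOAD_CONST → push 2. Stack: [2]
LOAD_FAST a → push 3. Stack: [2, 3]
BINARY_OP & → 2 & 3 = 2. Stack: [2]
STORE_FAST u → u=2. Stack: []
LOAD_FAST_LOAD_FAST a,a → push 3,3. Stack: [3, 3]
BINARY_OP // → 3 // 3 = 1. Stack: [1]
LOAD_CONST → push 9. Stack: [1, 9]
BINARY_OP // → 1 // 9 = 0. Stack: [0]
STORE_FAST u → u=0. Stack: []
LOAD_FAST a → push 3. Stack: [3]
LOAD_CONST → push 2. Stack: [3, 2]
BINARY_OP + → 3 + 2 = 5. Stack: [5]
STORE_FAST u → u=5. Stack: []
LOAD_FAST_LOAD_FAST u,a → push 5,3. Stack: [5, 3]
BINARY_OP + → 5 + 3 = 8. Stack: [8]
STORE_FAST v → v=8. Stack: []
LOAD_FAST v → push 8. Stack: [8]
LOAD_CONST → push 4. Stack: [8, 4]
BINARY_OP << → 8 << 4 = 128. Stack: [128]
LOAD_CONST → push 3. Stack: [128, 3]
LOAD_FAST u → push 5. Stack: [128, 3, 5]
BINARY_OP + → 3 + 5 = 8. Stack: [128, 8]
BINARY_OP ^ → 128 ^ 8 = 136. Stack: [136]
STORE_FAST m → m=136. Stack: []
LOAD_FAST_LOAD_FAST v,v → push 8,8. Stack: [8, 8]
BINARY_OP % → 8 % 8 = 0. Stack: [0]
STORE_FAST m → m=0. Stack: []
LOAD_FAST m → push 0. Stack: [0]
RETURN_VALUE → return 0.

0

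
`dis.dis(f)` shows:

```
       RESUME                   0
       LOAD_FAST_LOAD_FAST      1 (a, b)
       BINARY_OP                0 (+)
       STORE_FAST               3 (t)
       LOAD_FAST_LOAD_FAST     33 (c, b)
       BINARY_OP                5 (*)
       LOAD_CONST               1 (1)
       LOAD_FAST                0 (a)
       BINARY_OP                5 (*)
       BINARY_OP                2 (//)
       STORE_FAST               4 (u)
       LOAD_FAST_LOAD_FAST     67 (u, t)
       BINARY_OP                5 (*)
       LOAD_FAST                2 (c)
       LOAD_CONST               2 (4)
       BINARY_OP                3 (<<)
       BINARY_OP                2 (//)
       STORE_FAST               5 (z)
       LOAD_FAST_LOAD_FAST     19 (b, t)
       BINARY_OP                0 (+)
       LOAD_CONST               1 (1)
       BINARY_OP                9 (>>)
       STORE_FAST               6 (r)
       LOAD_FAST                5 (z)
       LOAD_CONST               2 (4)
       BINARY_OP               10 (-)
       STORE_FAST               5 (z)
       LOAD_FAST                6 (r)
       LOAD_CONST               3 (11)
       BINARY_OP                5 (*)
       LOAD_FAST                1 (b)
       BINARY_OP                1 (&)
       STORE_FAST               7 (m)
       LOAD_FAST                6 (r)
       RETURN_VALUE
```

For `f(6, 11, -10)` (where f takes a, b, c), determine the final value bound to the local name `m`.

LOAD_FAST_LOAD_FAST a,b → push 6,11. Stack: [6, 11]
BINARY_OP + → 6 + 11 = 17. Stack: [17]
STORE_FAST t → t=17. Stack: []
LOAD_FAST_LOAD_FAST c,b → push -10,11. Stack: [-10, 11]
BINARY_OP * → -10 * 11 = -110. Stack: [-110]
LOAD_CONST → push 1. Stack: [-110, 1]
LOAD_FAST a → push 6. Stack: [-110, 1, 6]
BINARY_OP * → 1 * 6 = 6. Stack: [-110, 6]
BINARY_OP // → -110 // 6 = -19. Stack: [-19]
STORE_FAST u → u=-19. Stack: []
LOAD_FAST_LOAD_FAST u,t → push -19,17. Stack: [-19, 17]
BINARY_OP * → -19 * 17 = -323. Stack: [-323]
LOAD_FAST c → push -10. Stack: [-323, -10]
LOAD_CONST → push 4. Stack: [-323, -10, 4]
BINARY_OP << → -10 << 4 = -160. Stack: [-323, -160]
BINARY_OP // → -323 // -160 = 2. Stack: [2]
STORE_FAST z → z=2. Stack: []
LOAD_FAST_LOAD_FAST b,t → push 11,17. Stack: [11, 17]
BINARY_OP + → 11 + 17 = 28. Stack: [28]
LOAD_CONST → push 1. Stack: [28, 1]
BINARY_OP >> → 28 >> 1 = 14. Stack: [14]
STORE_FAST r → r=14. Stack: []
LOAD_FAST z → push 2. Stack: [2]
LOAD_CONST → push 4. Stack: [2, 4]
BINARY_OP - → 2 - 4 = -2. Stack: [-2]
STORE_FAST z → z=-2. Stack: []
LOAD_FAST r → push 14. Stack: [14]
LOAD_CONST → push 11. Stack: [14, 11]
BINARY_OP * → 14 * 11 = 154. Stack: [154]
LOAD_FAST b → push 11. Stack: [154, 11]
BINARY_OP & → 154 & 11 = 10. Stack: [10]
STORE_FAST m → m=10. Stack: []
LOAD_FAST r → push 14. Stack: [14]
RETURN_VALUE → return 14.

10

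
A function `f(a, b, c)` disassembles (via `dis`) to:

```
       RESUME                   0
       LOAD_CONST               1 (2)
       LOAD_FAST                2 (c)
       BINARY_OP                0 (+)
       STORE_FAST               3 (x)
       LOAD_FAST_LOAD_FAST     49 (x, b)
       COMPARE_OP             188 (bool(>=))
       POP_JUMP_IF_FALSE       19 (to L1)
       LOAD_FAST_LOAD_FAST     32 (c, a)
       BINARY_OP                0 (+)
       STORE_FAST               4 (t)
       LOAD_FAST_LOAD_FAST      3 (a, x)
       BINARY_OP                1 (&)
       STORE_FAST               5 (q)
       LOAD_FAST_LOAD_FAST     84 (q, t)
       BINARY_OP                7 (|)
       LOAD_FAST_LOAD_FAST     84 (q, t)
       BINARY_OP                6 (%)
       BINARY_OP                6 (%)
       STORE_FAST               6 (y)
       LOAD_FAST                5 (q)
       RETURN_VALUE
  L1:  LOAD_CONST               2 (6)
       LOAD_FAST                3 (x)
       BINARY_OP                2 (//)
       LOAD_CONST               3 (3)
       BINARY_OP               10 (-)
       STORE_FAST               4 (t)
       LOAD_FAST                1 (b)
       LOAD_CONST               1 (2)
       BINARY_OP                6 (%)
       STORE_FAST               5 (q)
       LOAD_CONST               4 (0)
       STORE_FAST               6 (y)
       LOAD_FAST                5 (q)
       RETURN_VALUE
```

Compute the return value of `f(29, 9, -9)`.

LOAD_CONST → push 2. Stack: [2]
LOAD_FAST c → push -9. Stack: [2, -9]
BINARY_OP + → 2 + -9 = -7. Stack: [-7]
STORE_FAST x → x=-7. Stack: []
LOAD_FAST_LOAD_FAST x,b → push -7,9. Stack: [-7, 9]
COMPARE_OP bool(>=) → -7 vs 9 = False. Stack: [False]
POP_JUMP_IF_FALSE → pop False; jump. Stack: []
LOAD_CONST → push 6. Stack: [6]
LOAD_FAST x → push -7. Stack: [6, -7]
BINARY_OP // → 6 // -7 = -1. Stack: [-1]
LOAD_CONST → push 3. Stack: [-1, 3]
BINARY_OP - → -1 - 3 = -4. Stack: [-4]
STORE_FAST t → t=-4. Stack: []
LOAD_FAST b → push 9. Stack: [9]
LOAD_CONST → push 2. Stack: [9, 2]
BINARY_OP % → 9 % 2 = 1. Stack: [1]
STORE_FAST q → q=1. Stack: []
LOAD_CONST → push 0. Stack: [0]
STORE_FAST y → y=0. Stack: []
LOAD_FAST q → push 1. Stack: [1]
RETURN_VALUE → return 1.

1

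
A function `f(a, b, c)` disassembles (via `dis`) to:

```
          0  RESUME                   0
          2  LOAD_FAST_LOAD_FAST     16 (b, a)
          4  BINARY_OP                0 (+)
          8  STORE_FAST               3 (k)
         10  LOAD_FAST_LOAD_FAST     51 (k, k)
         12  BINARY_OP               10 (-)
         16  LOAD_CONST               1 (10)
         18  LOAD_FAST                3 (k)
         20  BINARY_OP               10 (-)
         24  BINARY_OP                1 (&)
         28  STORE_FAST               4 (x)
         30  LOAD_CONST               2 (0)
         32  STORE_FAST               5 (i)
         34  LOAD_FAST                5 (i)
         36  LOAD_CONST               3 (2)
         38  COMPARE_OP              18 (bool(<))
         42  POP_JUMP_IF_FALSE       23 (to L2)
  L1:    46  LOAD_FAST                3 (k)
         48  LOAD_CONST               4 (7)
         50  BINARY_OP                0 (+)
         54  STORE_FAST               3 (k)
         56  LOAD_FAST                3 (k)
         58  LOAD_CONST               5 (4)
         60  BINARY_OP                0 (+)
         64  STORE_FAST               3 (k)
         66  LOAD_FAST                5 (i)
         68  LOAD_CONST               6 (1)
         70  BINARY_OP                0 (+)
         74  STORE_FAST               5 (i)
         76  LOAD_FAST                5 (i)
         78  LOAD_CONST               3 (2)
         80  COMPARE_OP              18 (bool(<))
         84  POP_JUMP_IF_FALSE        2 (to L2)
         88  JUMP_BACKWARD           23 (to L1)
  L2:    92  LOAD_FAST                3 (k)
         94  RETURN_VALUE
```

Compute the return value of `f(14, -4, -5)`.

LOAD_FAST_LOAD_FAST b,a → push -4,14. Stack: [-4, 14]
BINARY_OP + → -4 + 14 = 10. Stack: [10]
STORE_FAST k → k=10. Stack: []
LOAD_FAST_LOAD_FAST k,k → push 10,10. Stack: [10, 10]
BINARY_OP - → 10 - 10 = 0. Stack: [0]
LOAD_CONST → push 10. Stack: [0, 10]
LOAD_FAST k → push 10. Stack: [0, 10, 10]
BINARY_OP - → 10 - 10 = 0. Stack: [0, 0]
BINARY_OP & → 0 & 0 = 0. Stack: [0]
STORE_FAST x → x=0. Stack: []
LOAD_CONST → push 0. Stack: [0]
STORE_FAST i → i=0. Stack: []
LOAD_FAST i → push 0. Stack: [0]
LOAD_CONST → push 2. Stack: [0, 2]
COMPARE_OP bool(<) → 0 vs 2 = True. Stack: [True]
POP_JUMP_IF_FALSE → pop True; no jump. Stack: []
LOAD_FAST k → push 10. Stack: [10]
LOAD_CONST → push 7. Stack: [10, 7]
BINARY_OP + → 10 + 7 = 17. Stack: [17]
STORE_FAST k → k=17. Stack: []
LOAD_FAST k → push 17. Stack: [17]
LOAD_CONST → push 4. Stack: [17, 4]
BINARY_OP + → 17 + 4 = 21. Stack: [21]
STORE_FAST k → k=21. Stack: []
LOAD_FAST i → push 0. Stack: [0]
LOAD_CONST → push 1. Stack: [0, 1]
BINARY_OP + → 0 + 1 = 1. Stack: [1]
STORE_FAST i → i=1. Stack: []
LOAD_FAST i → push 1. Stack: [1]
LOAD_CONST → push 2. Stack: [1, 2]
COMPARE_OP bool(<) → 1 vs 2 = True. Stack: [True]
POP_JUMP_IF_FALSE → pop True; no jump. Stack: []
LOAD_FAST k → push 21. Stack: [21]
LOAD_CONST → push 7. Stack: [21, 7]
BINARY_OP + → 21 + 7 = 28. Stack: [28]
STORE_FAST k → k=28. Stack: []
LOAD_FAST k → push 28. Stack: [28]
LOAD_CONST → push 4. Stack: [28, 4]
BINARY_OP + → 28 + 4 = 32. Stack: [32]
STORE_FAST k → k=32. Stack: []
LOAD_FAST i → push 1. Stack: [1]
LOAD_CONST → push 1. Stack: [1, 1]
BINARY_OP + → 1 + 1 = 2. Stack: [2]
STORE_FAST i → i=2. Stack: []
LOAD_FAST i → push 2. Stack: [2]
LOAD_CONST → push 2. Stack: [2, 2]
COMPARE_OP bool(<) → 2 vs 2 = False. Stack: [False]
POP_JUMP_IF_FALSE → pop False; jump. Stack: []
LOAD_FAST k → push 32. Stack: [32]
RETURN_VALUE → return 32.

32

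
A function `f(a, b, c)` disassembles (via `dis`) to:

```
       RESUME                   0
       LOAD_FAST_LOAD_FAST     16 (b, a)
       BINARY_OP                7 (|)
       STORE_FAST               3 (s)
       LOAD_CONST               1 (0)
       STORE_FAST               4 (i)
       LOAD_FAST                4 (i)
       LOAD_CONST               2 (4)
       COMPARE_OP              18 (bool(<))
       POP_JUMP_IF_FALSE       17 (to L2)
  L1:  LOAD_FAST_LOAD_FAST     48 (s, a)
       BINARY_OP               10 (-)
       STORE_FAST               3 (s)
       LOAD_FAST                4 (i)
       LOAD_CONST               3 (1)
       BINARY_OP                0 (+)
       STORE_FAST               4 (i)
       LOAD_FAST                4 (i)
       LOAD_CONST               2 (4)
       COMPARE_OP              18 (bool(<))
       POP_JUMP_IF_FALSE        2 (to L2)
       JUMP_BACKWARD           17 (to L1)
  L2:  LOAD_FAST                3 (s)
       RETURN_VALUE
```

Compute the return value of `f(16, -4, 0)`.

-68

LOAD_FAST_LOAD_FAST b,a → push -4,16. Stack: [-4, 16]
BINARY_OP | → -4 | 16 = -4. Stack: [-4]
STORE_FAST s → s=-4. Stack: []
LOAD_CONST → push 0. Stack: [0]
STORE_FAST i → i=0. Stack: []
LOAD_FAST i → push 0. Stack: [0]
LOAD_CONST → push 4. Stack: [0, 4]
COMPARE_OP bool(<) → 0 vs 4 = True. Stack: [True]
POP_JUMP_IF_FALSE → pop True; no jump. Stack: []
LOAD_FAST_LOAD_FAST s,a → push -4,16. Stack: [-4, 16]
BINARY_OP - → -4 - 16 = -20. Stack: [-20]
STORE_FAST s → s=-20. Stack: []
LOAD_FAST i → push 0. Stack: [0]
LOAD_CONST → push 1. Stack: [0, 1]
BINARY_OP + → 0 + 1 = 1. Stack: [1]
STORE_FAST i → i=1. Stack: []
LOAD_FAST i → push 1. Stack: [1]
LOAD_CONST → push 4. Stack: [1, 4]
COMPARE_OP bool(<) → 1 vs 4 = True. Stack: [True]
POP_JUMP_IF_FALSE → pop True; no jump. Stack: []
LOAD_FAST_LOAD_FAST s,a → push -20,16. Stack: [-20, 16]
BINARY_OP - → -20 - 16 = -36. Stack: [-36]
STORE_FAST s → s=-36. Stack: []
LOAD_FAST i → push 1. Stack: [1]
LOAD_CONST → push 1. Stack: [1, 1]
BINARY_OP + → 1 + 1 = 2. Stack: [2]
STORE_FAST i → i=2. Stack: []
LOAD_FAST i → push 2. Stack: [2]
LOAD_CONST → push 4. Stack: [2, 4]
COMPARE_OP bool(<) → 2 vs 4 = True. Stack: [True]
POP_JUMP_IF_FALSE → pop True; no jump. Stack: []
LOAD_FAST_LOAD_FAST s,a → push -36,16. Stack: [-36, 16]
BINARY_OP - → -36 - 16 = -52. Stack: [-52]
STORE_FAST s → s=-52. Stack: []
LOAD_FAST i → push 2. Stack: [2]
LOAD_CONST → push 1. Stack: [2, 1]
BINARY_OP + → 2 + 1 = 3. Stack: [3]
STORE_FAST i → i=3. Stack: []
LOAD_FAST i → push 3. Stack: [3]
LOAD_CONST → push 4. Stack: [3, 4]
COMPARE_OP bool(<) → 3 vs 4 = True. Stack: [True]
POP_JUMP_IF_FALSE → pop True; no jump. Stack: []
LOAD_FAST_LOAD_FAST s,a → push -52,16. Stack: [-52, 16]
BINARY_OP - → -52 - 16 = -68. Stack: [-68]
STORE_FAST s → s=-68. Stack: []
LOAD_FAST i → push 3. Stack: [3]
LOAD_CONST → push 1. Stack: [3, 1]
BINARY_OP + → 3 + 1 = 4. Stack: [4]
STORE_FAST i → i=4. Stack: []
LOAD_FAST i → push 4. Stack: [4]
LOAD_CONST → push 4. Stack: [4, 4]
COMPARE_OP bool(<) → 4 vs 4 = False. Stack: [False]
POP_JUMP_IF_FALSE → pop False; jump. Stack: []
LOAD_FAST s → push -68. Stack: [-68]
RETURN_VALUE → return -68.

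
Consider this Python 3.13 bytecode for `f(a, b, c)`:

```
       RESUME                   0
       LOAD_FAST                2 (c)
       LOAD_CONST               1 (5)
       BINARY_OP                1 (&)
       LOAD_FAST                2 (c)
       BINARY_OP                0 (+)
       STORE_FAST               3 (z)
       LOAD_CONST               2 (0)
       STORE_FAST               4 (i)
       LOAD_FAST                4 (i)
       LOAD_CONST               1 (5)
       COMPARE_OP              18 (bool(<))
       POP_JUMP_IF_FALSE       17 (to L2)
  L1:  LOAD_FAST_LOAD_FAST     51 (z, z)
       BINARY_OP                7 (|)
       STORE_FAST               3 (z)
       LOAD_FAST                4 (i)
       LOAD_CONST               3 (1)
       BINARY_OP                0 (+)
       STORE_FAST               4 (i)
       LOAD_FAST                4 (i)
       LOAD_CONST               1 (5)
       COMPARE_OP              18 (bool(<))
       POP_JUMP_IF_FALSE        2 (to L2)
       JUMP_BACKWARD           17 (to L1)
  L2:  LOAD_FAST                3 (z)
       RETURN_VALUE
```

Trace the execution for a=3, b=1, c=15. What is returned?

20

LOAD_FAST c → push 15
LOAD_CONST → push 5
BINARY_OP & → 15 & 5 = 5
LOAD_FAST c → push 15
BINARY_OP + → 5 + 15 = 20
STORE_FAST z → z=20
LOAD_CONST → push 0
STORE_FAST i → i=0
LOAD_FAST i → push 0
LOAD_CONST → push 5
COMPARE_OP bool(<) → 0 vs 5 = True
POP_JUMP_IF_FALSE → pop True; no jump
LOAD_FAST_LOAD_FAST z,z → push 20,20
BINARY_OP | → 20 | 20 = 20
STORE_FAST z → z=20
LOAD_FAST i → push 0
LOAD_CONST → push 1
BINARY_OP + → 0 + 1 = 1
STORE_FAST i → i=1
LOAD_FAST i → push 1
LOAD_CONST → push 5
COMPARE_OP bool(<) → 1 vs 5 = True
POP_JUMP_IF_FALSE → pop True; no jump
LOAD_FAST_LOAD_FAST z,z → push 20,20
BINARY_OP | → 20 | 20 = 20
STORE_FAST z → z=20
LOAD_FAST i → push 1
LOAD_CONST → push 1
BINARY_OP + → 1 + 1 = 2
STORE_FAST i → i=2
LOAD_FAST i → push 2
LOAD_CONST → push 5
COMPARE_OP bool(<) → 2 vs 5 = True
POP_JUMP_IF_FALSE → pop True; no jump
LOAD_FAST_LOAD_FAST z,z → push 20,20
BINARY_OP | → 20 | 20 = 20
STORE_FAST z → z=20
LOAD_FAST i → push 2
LOAD_CONST → push 1
BINARY_OP + → 2 + 1 = 3
STORE_FAST i → i=3
LOAD_FAST i → push 3
LOAD_CONST → push 5
COMPARE_OP bool(<) → 3 vs 5 = True
POP_JUMP_IF_FALSE → pop True; no jump
LOAD_FAST_LOAD_FAST z,z → push 20,20
BINARY_OP | → 20 | 20 = 20
STORE_FAST z → z=20
LOAD_FAST i → push 3
LOAD_CONST → push 1
BINARY_OP + → 3 + 1 = 4
STORE_FAST i → i=4
LOAD_FAST i → push 4
LOAD_CONST → push 5
COMPARE_OP bool(<) → 4 vs 5 = True
POP_JUMP_IF_FALSE → pop True; no jump
LOAD_FAST_LOAD_FAST z,z → push 20,20
BINARY_OP | → 20 | 20 = 20
STORE_FAST z → z=20
LOAD_FAST i → push 4
LOAD_CONST → push 1
BINARY_OP + → 4 + 1 = 5
STORE_FAST i → i=5
LOAD_FAST i → push 5
LOAD_CONST → push 5
COMPARE_OP bool(<) → 5 vs 5 = False
POP_JUMP_IF_FALSE → pop False; jump
LOAD_FAST z → push 20
RETURN_VALUE → return 20.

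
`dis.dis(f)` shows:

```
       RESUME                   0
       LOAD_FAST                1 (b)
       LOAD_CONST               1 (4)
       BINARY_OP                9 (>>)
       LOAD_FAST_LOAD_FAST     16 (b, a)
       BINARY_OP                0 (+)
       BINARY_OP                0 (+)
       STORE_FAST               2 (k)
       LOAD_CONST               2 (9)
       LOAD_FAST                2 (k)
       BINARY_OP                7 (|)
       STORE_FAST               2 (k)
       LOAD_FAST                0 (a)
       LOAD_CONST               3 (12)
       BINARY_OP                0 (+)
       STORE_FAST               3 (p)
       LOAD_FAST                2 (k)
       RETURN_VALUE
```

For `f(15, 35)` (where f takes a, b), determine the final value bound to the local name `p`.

LOAD_FAST b → push 35. Stack: [35]
LOAD_CONST → push 4. Stack: [35, 4]
BINARY_OP >> → 35 >> 4 = 2. Stack: [2]
LOAD_FAST_LOAD_FAST b,a → push 35,15. Stack: [2, 35, 15]
BINARY_OP + → 35 + 15 = 50. Stack: [2, 50]
BINARY_OP + → 2 + 50 = 52. Stack: [52]
STORE_FAST k → k=52. Stack: []
LOAD_CONST → push 9. Stack: [9]
LOAD_FAST k → push 52. Stack: [9, 52]
BINARY_OP | → 9 | 52 = 61. Stack: [61]
STORE_FAST k → k=61. Stack: []
LOAD_FAST a → push 15. Stack: [15]
LOAD_CONST → push 12. Stack: [15, 12]
BINARY_OP + → 15 + 12 = 27. Stack: [27]
STORE_FAST p → p=27. Stack: []
LOAD_FAST k → push 61. Stack: [61]
RETURN_VALUE → return 61.

27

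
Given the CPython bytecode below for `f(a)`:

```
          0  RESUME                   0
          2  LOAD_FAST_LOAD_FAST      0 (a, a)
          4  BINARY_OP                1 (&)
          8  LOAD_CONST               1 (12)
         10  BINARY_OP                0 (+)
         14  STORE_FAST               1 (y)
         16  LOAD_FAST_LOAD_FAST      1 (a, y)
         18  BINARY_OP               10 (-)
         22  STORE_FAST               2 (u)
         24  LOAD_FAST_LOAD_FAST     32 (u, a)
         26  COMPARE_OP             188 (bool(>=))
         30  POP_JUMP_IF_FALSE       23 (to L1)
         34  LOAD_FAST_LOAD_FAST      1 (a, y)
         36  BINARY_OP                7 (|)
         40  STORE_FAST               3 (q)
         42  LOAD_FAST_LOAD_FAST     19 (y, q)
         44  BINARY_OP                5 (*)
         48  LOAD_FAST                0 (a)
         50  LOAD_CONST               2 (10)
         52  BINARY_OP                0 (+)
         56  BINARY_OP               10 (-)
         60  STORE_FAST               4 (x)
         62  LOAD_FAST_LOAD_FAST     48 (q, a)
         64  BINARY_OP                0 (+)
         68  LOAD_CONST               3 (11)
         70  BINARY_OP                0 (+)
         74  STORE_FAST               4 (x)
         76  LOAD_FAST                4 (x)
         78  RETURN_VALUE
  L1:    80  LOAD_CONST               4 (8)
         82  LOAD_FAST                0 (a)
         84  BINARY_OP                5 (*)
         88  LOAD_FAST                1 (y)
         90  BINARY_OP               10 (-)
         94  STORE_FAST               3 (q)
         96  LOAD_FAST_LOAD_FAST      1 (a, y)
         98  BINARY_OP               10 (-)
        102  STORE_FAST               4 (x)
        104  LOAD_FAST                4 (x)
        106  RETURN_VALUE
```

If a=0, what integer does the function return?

LOAD_FAST_LOAD_FAST a,a → push 0,0. Stack: [0, 0]
BINARY_OP & → 0 & 0 = 0. Stack: [0]
LOAD_CONST → push 12. Stack: [0, 12]
BINARY_OP + → 0 + 12 = 12. Stack: [12]
STORE_FAST y → y=12. Stack: []
LOAD_FAST_LOAD_FAST a,y → push 0,12. Stack: [0, 12]
BINARY_OP - → 0 - 12 = -12. Stack: [-12]
STORE_FAST u → u=-12. Stack: []
LOAD_FAST_LOAD_FAST u,a → push -12,0. Stack: [-12, 0]
COMPARE_OP bool(>=) → -12 vs 0 = False. Stack: [False]
POP_JUMP_IF_FALSE → pop False; jump. Stack: []
LOAD_CONST → push 8. Stack: [8]
LOAD_FAST a → push 0. Stack: [8, 0]
BINARY_OP * → 8 * 0 = 0. Stack: [0]
LOAD_FAST y → push 12. Stack: [0, 12]
BINARY_OP - → 0 - 12 = -12. Stack: [-12]
STORE_FAST q → q=-12. Stack: []
LOAD_FAST_LOAD_FAST a,y → push 0,12. Stack: [0, 12]
BINARY_OP - → 0 - 12 = -12. Stack: [-12]
STORE_FAST x → x=-12. Stack: []
LOAD_FAST x → push -12. Stack: [-12]
RETURN_VALUE → return -12.

-12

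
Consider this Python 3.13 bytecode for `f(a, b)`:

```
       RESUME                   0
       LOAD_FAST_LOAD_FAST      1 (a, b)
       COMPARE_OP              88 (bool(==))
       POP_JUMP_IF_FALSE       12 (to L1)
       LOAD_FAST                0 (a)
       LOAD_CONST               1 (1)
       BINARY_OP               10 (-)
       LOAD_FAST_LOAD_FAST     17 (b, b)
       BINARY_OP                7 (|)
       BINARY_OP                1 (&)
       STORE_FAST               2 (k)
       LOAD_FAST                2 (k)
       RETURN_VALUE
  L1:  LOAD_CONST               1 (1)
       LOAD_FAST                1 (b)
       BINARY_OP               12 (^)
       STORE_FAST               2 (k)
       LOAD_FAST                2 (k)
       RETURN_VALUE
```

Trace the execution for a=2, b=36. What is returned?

37

LOAD_FAST_LOAD_FAST a,b → push 2,36. Stack: [2, 36]
COMPARE_OP bool(==) → 2 vs 36 = False. Stack: [False]
POP_JUMP_IF_FALSE → pop False; jump. Stack: []
LOAD_CONST → push 1. Stack: [1]
LOAD_FAST b → push 36. Stack: [1, 36]
BINARY_OP ^ → 1 ^ 36 = 37. Stack: [37]
STORE_FAST k → k=37. Stack: []
LOAD_FAST k → push 37. Stack: [37]
RETURN_VALUE → return 37.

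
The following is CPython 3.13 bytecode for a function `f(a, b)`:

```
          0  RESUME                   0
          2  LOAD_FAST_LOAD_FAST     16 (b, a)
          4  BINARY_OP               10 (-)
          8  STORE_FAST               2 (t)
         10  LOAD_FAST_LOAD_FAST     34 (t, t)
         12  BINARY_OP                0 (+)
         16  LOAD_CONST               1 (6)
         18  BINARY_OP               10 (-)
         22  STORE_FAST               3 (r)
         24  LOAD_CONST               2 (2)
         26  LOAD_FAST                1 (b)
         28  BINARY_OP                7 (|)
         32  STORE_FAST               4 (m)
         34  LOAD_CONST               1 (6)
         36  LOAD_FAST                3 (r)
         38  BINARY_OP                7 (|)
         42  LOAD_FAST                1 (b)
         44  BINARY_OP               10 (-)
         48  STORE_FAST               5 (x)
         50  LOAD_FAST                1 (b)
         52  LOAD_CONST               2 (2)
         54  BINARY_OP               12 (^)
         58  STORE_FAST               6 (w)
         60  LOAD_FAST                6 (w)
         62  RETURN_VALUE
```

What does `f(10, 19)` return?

LOAD_FAST_LOAD_FAST b,a → push 19,10. Stack: [19, 10]
BINARY_OP - → 19 - 10 = 9. Stack: [9]
STORE_FAST t → t=9. Stack: []
LOAD_FAST_LOAD_FAST t,t → push 9,9. Stack: [9, 9]
BINARY_OP + → 9 + 9 = 18. Stack: [18]
LOAD_CONST → push 6. Stack: [18, 6]
BINARY_OP - → 18 - 6 = 12. Stack: [12]
STORE_FAST r → r=12. Stack: []
LOAD_CONST → push 2. Stack: [2]
LOAD_FAST b → push 19. Stack: [2, 19]
BINARY_OP | → 2 | 19 = 19. Stack: [19]
STORE_FAST m → m=19. Stack: []
LOAD_CONST → push 6. Stack: [6]
LOAD_FAST r → push 12. Stack: [6, 12]
BINARY_OP | → 6 | 12 = 14. Stack: [14]
LOAD_FAST b → push 19. Stack: [14, 19]
BINARY_OP - → 14 - 19 = -5. Stack: [-5]
STORE_FAST x → x=-5. Stack: []
LOAD_FAST b → push 19. Stack: [19]
LOAD_CONST → push 2. Stack: [19, 2]
BINARY_OP ^ → 19 ^ 2 = 17. Stack: [17]
STORE_FAST w → w=17. Stack: []
LOAD_FAST w → push 17. Stack: [17]
RETURN_VALUE → return 17.

17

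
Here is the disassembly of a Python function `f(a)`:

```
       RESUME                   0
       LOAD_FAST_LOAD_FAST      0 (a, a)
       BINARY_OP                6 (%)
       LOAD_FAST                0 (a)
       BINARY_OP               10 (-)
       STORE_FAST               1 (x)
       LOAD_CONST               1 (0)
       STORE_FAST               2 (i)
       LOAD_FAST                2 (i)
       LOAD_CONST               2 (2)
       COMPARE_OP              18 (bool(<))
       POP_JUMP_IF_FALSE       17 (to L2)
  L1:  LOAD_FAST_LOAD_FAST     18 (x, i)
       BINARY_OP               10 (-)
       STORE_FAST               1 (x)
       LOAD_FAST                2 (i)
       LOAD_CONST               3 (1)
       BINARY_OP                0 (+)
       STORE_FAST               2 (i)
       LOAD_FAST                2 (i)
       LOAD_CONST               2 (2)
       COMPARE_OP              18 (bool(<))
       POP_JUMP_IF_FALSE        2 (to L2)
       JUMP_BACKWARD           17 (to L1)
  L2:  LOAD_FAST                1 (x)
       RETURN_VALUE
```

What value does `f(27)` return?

-28

LOAD_FAST_LOAD_FAST a,a → push 27,27. Stack: [27, 27]
BINARY_OP % → 27 % 27 = 0. Stack: [0]
LOAD_FAST a → push 27. Stack: [0, 27]
BINARY_OP - → 0 - 27 = -27. Stack: [-27]
STORE_FAST x → x=-27. Stack: []
LOAD_CONST → push 0. Stack: [0]
STORE_FAST i → i=0. Stack: []
LOAD_FAST i → push 0. Stack: [0]
LOAD_CONST → push 2. Stack: [0, 2]
COMPARE_OP bool(<) → 0 vs 2 = True. Stack: [True]
POP_JUMP_IF_FALSE → pop True; no jump. Stack: []
LOAD_FAST_LOAD_FAST x,i → push -27,0. Stack: [-27, 0]
BINARY_OP - → -27 - 0 = -27. Stack: [-27]
STORE_FAST x → x=-27. Stack: []
LOAD_FAST i → push 0. Stack: [0]
LOAD_CONST → push 1. Stack: [0, 1]
BINARY_OP + → 0 + 1 = 1. Stack: [1]
STORE_FAST i → i=1. Stack: []
LOAD_FAST i → push 1. Stack: [1]
LOAD_CONST → push 2. Stack: [1, 2]
COMPARE_OP bool(<) → 1 vs 2 = True. Stack: [True]
POP_JUMP_IF_FALSE → pop True; no jump. Stack: []
LOAD_FAST_LOAD_FAST x,i → push -27,1. Stack: [-27, 1]
BINARY_OP - → -27 - 1 = -28. Stack: [-28]
STORE_FAST x → x=-28. Stack: []
LOAD_FAST i → push 1. Stack: [1]
LOAD_CONST → push 1. Stack: [1, 1]
BINARY_OP + → 1 + 1 = 2. Stack: [2]
STORE_FAST i → i=2. Stack: []
LOAD_FAST i → push 2. Stack: [2]
LOAD_CONST → push 2. Stack: [2, 2]
COMPARE_OP bool(<) → 2 vs 2 = False. Stack: [False]
POP_JUMP_IF_FALSE → pop False; jump. Stack: []
LOAD_FAST x → push -28. Stack: [-28]
RETURN_VALUE → return -28.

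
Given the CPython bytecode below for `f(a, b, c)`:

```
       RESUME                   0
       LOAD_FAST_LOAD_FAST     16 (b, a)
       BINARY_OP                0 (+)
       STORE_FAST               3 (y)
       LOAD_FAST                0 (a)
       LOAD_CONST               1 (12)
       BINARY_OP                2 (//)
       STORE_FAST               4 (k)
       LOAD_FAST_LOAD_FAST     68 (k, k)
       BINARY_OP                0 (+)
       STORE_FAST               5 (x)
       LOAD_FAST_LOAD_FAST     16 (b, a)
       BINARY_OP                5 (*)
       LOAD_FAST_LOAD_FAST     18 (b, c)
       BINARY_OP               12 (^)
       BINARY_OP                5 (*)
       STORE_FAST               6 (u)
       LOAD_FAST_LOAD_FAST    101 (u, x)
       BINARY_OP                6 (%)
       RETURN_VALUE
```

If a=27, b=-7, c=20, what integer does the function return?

3

LOAD_FAST_LOAD_FAST b,a → push -7,27. Stack: [-7, 27]
BINARY_OP + → -7 + 27 = 20. Stack: [20]
STORE_FAST y → y=20. Stack: []
LOAD_FAST a → push 27. Stack: [27]
LOAD_CONST → push 12. Stack: [27, 12]
BINARY_OP // → 27 // 12 = 2. Stack: [2]
STORE_FAST k → k=2. Stack: []
LOAD_FAST_LOAD_FAST k,k → push 2,2. Stack: [2, 2]
BINARY_OP + → 2 + 2 = 4. Stack: [4]
STORE_FAST x → x=4. Stack: []
LOAD_FAST_LOAD_FAST b,a → push -7,27. Stack: [-7, 27]
BINARY_OP * → -7 * 27 = -189. Stack: [-189]
LOAD_FAST_LOAD_FAST b,c → push -7,20. Stack: [-189, -7, 20]
BINARY_OP ^ → -7 ^ 20 = -19. Stack: [-189, -19]
BINARY_OP * → -189 * -19 = 3591. Stack: [3591]
STORE_FAST u → u=3591. Stack: []
LOAD_FAST_LOAD_FAST u,x → push 3591,4. Stack: [3591, 4]
BINARY_OP % → 3591 % 4 = 3. Stack: [3]
RETURN_VALUE → return 3.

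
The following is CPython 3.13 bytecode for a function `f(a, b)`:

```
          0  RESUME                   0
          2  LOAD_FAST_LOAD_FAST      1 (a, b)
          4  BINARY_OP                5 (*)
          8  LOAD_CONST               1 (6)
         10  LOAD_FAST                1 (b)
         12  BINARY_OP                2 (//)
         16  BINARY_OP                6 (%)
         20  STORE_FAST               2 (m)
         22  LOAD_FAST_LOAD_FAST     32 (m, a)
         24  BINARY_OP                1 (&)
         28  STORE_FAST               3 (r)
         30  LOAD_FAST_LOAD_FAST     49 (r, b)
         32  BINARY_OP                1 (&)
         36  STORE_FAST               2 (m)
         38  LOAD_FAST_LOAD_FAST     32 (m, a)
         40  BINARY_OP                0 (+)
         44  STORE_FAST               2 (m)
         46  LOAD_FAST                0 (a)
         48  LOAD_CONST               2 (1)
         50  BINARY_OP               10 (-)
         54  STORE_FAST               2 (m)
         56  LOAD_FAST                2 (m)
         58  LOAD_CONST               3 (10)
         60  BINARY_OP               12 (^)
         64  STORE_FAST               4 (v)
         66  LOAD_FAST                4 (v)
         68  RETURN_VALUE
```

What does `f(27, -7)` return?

16

LOAD_FAST_LOAD_FAST a,b → push 27,-7. Stack: [27, -7]
BINARY_OP * → 27 * -7 = -189. Stack: [-189]
LOAD_CONST → push 6. Stack: [-189, 6]
LOAD_FAST b → push -7. Stack: [-189, 6, -7]
BINARY_OP // → 6 // -7 = -1. Stack: [-189, -1]
BINARY_OP % → -189 % -1 = 0. Stack: [0]
STORE_FAST m → m=0. Stack: []
LOAD_FAST_LOAD_FAST m,a → push 0,27. Stack: [0, 27]
BINARY_OP & → 0 & 27 = 0. Stack: [0]
STORE_FAST r → r=0. Stack: []
LOAD_FAST_LOAD_FAST r,b → push 0,-7. Stack: [0, -7]
BINARY_OP & → 0 & -7 = 0. Stack: [0]
STORE_FAST m → m=0. Stack: []
LOAD_FAST_LOAD_FAST m,a → push 0,27. Stack: [0, 27]
BINARY_OP + → 0 + 27 = 27. Stack: [27]
STORE_FAST m → m=27. Stack: []
LOAD_FAST a → push 27. Stack: [27]
LOAD_CONST → push 1. Stack: [27, 1]
BINARY_OP - → 27 - 1 = 26. Stack: [26]
STORE_FAST m → m=26. Stack: []
LOAD_FAST m → push 26. Stack: [26]
LOAD_CONST → push 10. Stack: [26, 10]
BINARY_OP ^ → 26 ^ 10 = 16. Stack: [16]
STORE_FAST v → v=16. Stack: []
LOAD_FAST v → push 16. Stack: [16]
RETURN_VALUE → return 16.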